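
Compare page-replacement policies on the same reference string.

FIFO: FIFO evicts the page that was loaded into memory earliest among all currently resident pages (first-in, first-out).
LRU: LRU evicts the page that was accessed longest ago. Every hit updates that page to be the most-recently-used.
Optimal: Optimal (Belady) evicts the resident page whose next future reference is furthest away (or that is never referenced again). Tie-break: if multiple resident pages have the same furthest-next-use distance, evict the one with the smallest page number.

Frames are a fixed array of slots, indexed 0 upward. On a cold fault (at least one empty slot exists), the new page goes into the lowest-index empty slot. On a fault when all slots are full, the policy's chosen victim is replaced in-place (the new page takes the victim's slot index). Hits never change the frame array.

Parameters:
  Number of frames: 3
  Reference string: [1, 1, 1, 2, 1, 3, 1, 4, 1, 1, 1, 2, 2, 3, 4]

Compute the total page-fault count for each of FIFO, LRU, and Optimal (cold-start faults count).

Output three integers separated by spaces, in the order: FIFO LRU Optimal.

--- FIFO ---
  step 0: ref 1 -> FAULT, frames=[1,-,-] (faults so far: 1)
  step 1: ref 1 -> HIT, frames=[1,-,-] (faults so far: 1)
  step 2: ref 1 -> HIT, frames=[1,-,-] (faults so far: 1)
  step 3: ref 2 -> FAULT, frames=[1,2,-] (faults so far: 2)
  step 4: ref 1 -> HIT, frames=[1,2,-] (faults so far: 2)
  step 5: ref 3 -> FAULT, frames=[1,2,3] (faults so far: 3)
  step 6: ref 1 -> HIT, frames=[1,2,3] (faults so far: 3)
  step 7: ref 4 -> FAULT, evict 1, frames=[4,2,3] (faults so far: 4)
  step 8: ref 1 -> FAULT, evict 2, frames=[4,1,3] (faults so far: 5)
  step 9: ref 1 -> HIT, frames=[4,1,3] (faults so far: 5)
  step 10: ref 1 -> HIT, frames=[4,1,3] (faults so far: 5)
  step 11: ref 2 -> FAULT, evict 3, frames=[4,1,2] (faults so far: 6)
  step 12: ref 2 -> HIT, frames=[4,1,2] (faults so far: 6)
  step 13: ref 3 -> FAULT, evict 4, frames=[3,1,2] (faults so far: 7)
  step 14: ref 4 -> FAULT, evict 1, frames=[3,4,2] (faults so far: 8)
  FIFO total faults: 8
--- LRU ---
  step 0: ref 1 -> FAULT, frames=[1,-,-] (faults so far: 1)
  step 1: ref 1 -> HIT, frames=[1,-,-] (faults so far: 1)
  step 2: ref 1 -> HIT, frames=[1,-,-] (faults so far: 1)
  step 3: ref 2 -> FAULT, frames=[1,2,-] (faults so far: 2)
  step 4: ref 1 -> HIT, frames=[1,2,-] (faults so far: 2)
  step 5: ref 3 -> FAULT, frames=[1,2,3] (faults so far: 3)
  step 6: ref 1 -> HIT, frames=[1,2,3] (faults so far: 3)
  step 7: ref 4 -> FAULT, evict 2, frames=[1,4,3] (faults so far: 4)
  step 8: ref 1 -> HIT, frames=[1,4,3] (faults so far: 4)
  step 9: ref 1 -> HIT, frames=[1,4,3] (faults so far: 4)
  step 10: ref 1 -> HIT, frames=[1,4,3] (faults so far: 4)
  step 11: ref 2 -> FAULT, evict 3, frames=[1,4,2] (faults so far: 5)
  step 12: ref 2 -> HIT, frames=[1,4,2] (faults so far: 5)
  step 13: ref 3 -> FAULT, evict 4, frames=[1,3,2] (faults so far: 6)
  step 14: ref 4 -> FAULT, evict 1, frames=[4,3,2] (faults so far: 7)
  LRU total faults: 7
--- Optimal ---
  step 0: ref 1 -> FAULT, frames=[1,-,-] (faults so far: 1)
  step 1: ref 1 -> HIT, frames=[1,-,-] (faults so far: 1)
  step 2: ref 1 -> HIT, frames=[1,-,-] (faults so far: 1)
  step 3: ref 2 -> FAULT, frames=[1,2,-] (faults so far: 2)
  step 4: ref 1 -> HIT, frames=[1,2,-] (faults so far: 2)
  step 5: ref 3 -> FAULT, frames=[1,2,3] (faults so far: 3)
  step 6: ref 1 -> HIT, frames=[1,2,3] (faults so far: 3)
  step 7: ref 4 -> FAULT, evict 3, frames=[1,2,4] (faults so far: 4)
  step 8: ref 1 -> HIT, frames=[1,2,4] (faults so far: 4)
  step 9: ref 1 -> HIT, frames=[1,2,4] (faults so far: 4)
  step 10: ref 1 -> HIT, frames=[1,2,4] (faults so far: 4)
  step 11: ref 2 -> HIT, frames=[1,2,4] (faults so far: 4)
  step 12: ref 2 -> HIT, frames=[1,2,4] (faults so far: 4)
  step 13: ref 3 -> FAULT, evict 1, frames=[3,2,4] (faults so far: 5)
  step 14: ref 4 -> HIT, frames=[3,2,4] (faults so far: 5)
  Optimal total faults: 5

Answer: 8 7 5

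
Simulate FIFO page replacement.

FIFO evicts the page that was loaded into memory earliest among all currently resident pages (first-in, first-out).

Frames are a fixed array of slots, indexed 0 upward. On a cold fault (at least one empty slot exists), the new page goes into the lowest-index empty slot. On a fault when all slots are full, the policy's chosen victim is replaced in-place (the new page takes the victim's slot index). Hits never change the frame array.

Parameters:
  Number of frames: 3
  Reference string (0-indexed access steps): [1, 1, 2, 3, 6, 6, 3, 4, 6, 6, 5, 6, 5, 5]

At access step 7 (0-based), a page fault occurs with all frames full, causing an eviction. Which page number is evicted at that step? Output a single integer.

Answer: 2

Derivation:
Step 0: ref 1 -> FAULT, frames=[1,-,-]
Step 1: ref 1 -> HIT, frames=[1,-,-]
Step 2: ref 2 -> FAULT, frames=[1,2,-]
Step 3: ref 3 -> FAULT, frames=[1,2,3]
Step 4: ref 6 -> FAULT, evict 1, frames=[6,2,3]
Step 5: ref 6 -> HIT, frames=[6,2,3]
Step 6: ref 3 -> HIT, frames=[6,2,3]
Step 7: ref 4 -> FAULT, evict 2, frames=[6,4,3]
At step 7: evicted page 2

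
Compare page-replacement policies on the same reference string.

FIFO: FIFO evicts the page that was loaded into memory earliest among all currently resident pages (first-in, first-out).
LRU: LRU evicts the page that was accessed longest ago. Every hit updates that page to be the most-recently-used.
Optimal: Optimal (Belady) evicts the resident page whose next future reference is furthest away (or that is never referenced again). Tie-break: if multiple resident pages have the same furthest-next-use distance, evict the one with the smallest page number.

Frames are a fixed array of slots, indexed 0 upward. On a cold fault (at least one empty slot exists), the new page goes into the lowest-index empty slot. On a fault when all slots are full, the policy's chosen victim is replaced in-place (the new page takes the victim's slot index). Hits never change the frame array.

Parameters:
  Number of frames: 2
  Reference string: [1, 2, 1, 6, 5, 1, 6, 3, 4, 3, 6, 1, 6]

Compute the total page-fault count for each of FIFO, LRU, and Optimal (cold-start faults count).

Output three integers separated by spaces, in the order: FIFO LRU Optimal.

Answer: 10 10 9

Derivation:
--- FIFO ---
  step 0: ref 1 -> FAULT, frames=[1,-] (faults so far: 1)
  step 1: ref 2 -> FAULT, frames=[1,2] (faults so far: 2)
  step 2: ref 1 -> HIT, frames=[1,2] (faults so far: 2)
  step 3: ref 6 -> FAULT, evict 1, frames=[6,2] (faults so far: 3)
  step 4: ref 5 -> FAULT, evict 2, frames=[6,5] (faults so far: 4)
  step 5: ref 1 -> FAULT, evict 6, frames=[1,5] (faults so far: 5)
  step 6: ref 6 -> FAULT, evict 5, frames=[1,6] (faults so far: 6)
  step 7: ref 3 -> FAULT, evict 1, frames=[3,6] (faults so far: 7)
  step 8: ref 4 -> FAULT, evict 6, frames=[3,4] (faults so far: 8)
  step 9: ref 3 -> HIT, frames=[3,4] (faults so far: 8)
  step 10: ref 6 -> FAULT, evict 3, frames=[6,4] (faults so far: 9)
  step 11: ref 1 -> FAULT, evict 4, frames=[6,1] (faults so far: 10)
  step 12: ref 6 -> HIT, frames=[6,1] (faults so far: 10)
  FIFO total faults: 10
--- LRU ---
  step 0: ref 1 -> FAULT, frames=[1,-] (faults so far: 1)
  step 1: ref 2 -> FAULT, frames=[1,2] (faults so far: 2)
  step 2: ref 1 -> HIT, frames=[1,2] (faults so far: 2)
  step 3: ref 6 -> FAULT, evict 2, frames=[1,6] (faults so far: 3)
  step 4: ref 5 -> FAULT, evict 1, frames=[5,6] (faults so far: 4)
  step 5: ref 1 -> FAULT, evict 6, frames=[5,1] (faults so far: 5)
  step 6: ref 6 -> FAULT, evict 5, frames=[6,1] (faults so far: 6)
  step 7: ref 3 -> FAULT, evict 1, frames=[6,3] (faults so far: 7)
  step 8: ref 4 -> FAULT, evict 6, frames=[4,3] (faults so far: 8)
  step 9: ref 3 -> HIT, frames=[4,3] (faults so far: 8)
  step 10: ref 6 -> FAULT, evict 4, frames=[6,3] (faults so far: 9)
  step 11: ref 1 -> FAULT, evict 3, frames=[6,1] (faults so far: 10)
  step 12: ref 6 -> HIT, frames=[6,1] (faults so far: 10)
  LRU total faults: 10
--- Optimal ---
  step 0: ref 1 -> FAULT, frames=[1,-] (faults so far: 1)
  step 1: ref 2 -> FAULT, frames=[1,2] (faults so far: 2)
  step 2: ref 1 -> HIT, frames=[1,2] (faults so far: 2)
  step 3: ref 6 -> FAULT, evict 2, frames=[1,6] (faults so far: 3)
  step 4: ref 5 -> FAULT, evict 6, frames=[1,5] (faults so far: 4)
  step 5: ref 1 -> HIT, frames=[1,5] (faults so far: 4)
  step 6: ref 6 -> FAULT, evict 5, frames=[1,6] (faults so far: 5)
  step 7: ref 3 -> FAULT, evict 1, frames=[3,6] (faults so far: 6)
  step 8: ref 4 -> FAULT, evict 6, frames=[3,4] (faults so far: 7)
  step 9: ref 3 -> HIT, frames=[3,4] (faults so far: 7)
  step 10: ref 6 -> FAULT, evict 3, frames=[6,4] (faults so far: 8)
  step 11: ref 1 -> FAULT, evict 4, frames=[6,1] (faults so far: 9)
  step 12: ref 6 -> HIT, frames=[6,1] (faults so far: 9)
  Optimal total faults: 9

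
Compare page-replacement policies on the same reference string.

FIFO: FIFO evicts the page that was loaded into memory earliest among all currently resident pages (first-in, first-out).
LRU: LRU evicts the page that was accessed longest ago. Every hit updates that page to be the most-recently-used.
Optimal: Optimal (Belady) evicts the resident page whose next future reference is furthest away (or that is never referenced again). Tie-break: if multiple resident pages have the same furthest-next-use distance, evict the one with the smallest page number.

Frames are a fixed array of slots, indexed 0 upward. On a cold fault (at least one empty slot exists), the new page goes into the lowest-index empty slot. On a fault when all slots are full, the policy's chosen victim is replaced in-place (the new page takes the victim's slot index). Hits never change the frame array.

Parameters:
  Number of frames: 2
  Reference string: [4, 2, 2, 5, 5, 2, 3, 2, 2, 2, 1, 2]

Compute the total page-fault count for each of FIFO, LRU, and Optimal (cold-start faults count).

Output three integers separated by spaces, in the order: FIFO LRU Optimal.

--- FIFO ---
  step 0: ref 4 -> FAULT, frames=[4,-] (faults so far: 1)
  step 1: ref 2 -> FAULT, frames=[4,2] (faults so far: 2)
  step 2: ref 2 -> HIT, frames=[4,2] (faults so far: 2)
  step 3: ref 5 -> FAULT, evict 4, frames=[5,2] (faults so far: 3)
  step 4: ref 5 -> HIT, frames=[5,2] (faults so far: 3)
  step 5: ref 2 -> HIT, frames=[5,2] (faults so far: 3)
  step 6: ref 3 -> FAULT, evict 2, frames=[5,3] (faults so far: 4)
  step 7: ref 2 -> FAULT, evict 5, frames=[2,3] (faults so far: 5)
  step 8: ref 2 -> HIT, frames=[2,3] (faults so far: 5)
  step 9: ref 2 -> HIT, frames=[2,3] (faults so far: 5)
  step 10: ref 1 -> FAULT, evict 3, frames=[2,1] (faults so far: 6)
  step 11: ref 2 -> HIT, frames=[2,1] (faults so far: 6)
  FIFO total faults: 6
--- LRU ---
  step 0: ref 4 -> FAULT, frames=[4,-] (faults so far: 1)
  step 1: ref 2 -> FAULT, frames=[4,2] (faults so far: 2)
  step 2: ref 2 -> HIT, frames=[4,2] (faults so far: 2)
  step 3: ref 5 -> FAULT, evict 4, frames=[5,2] (faults so far: 3)
  step 4: ref 5 -> HIT, frames=[5,2] (faults so far: 3)
  step 5: ref 2 -> HIT, frames=[5,2] (faults so far: 3)
  step 6: ref 3 -> FAULT, evict 5, frames=[3,2] (faults so far: 4)
  step 7: ref 2 -> HIT, frames=[3,2] (faults so far: 4)
  step 8: ref 2 -> HIT, frames=[3,2] (faults so far: 4)
  step 9: ref 2 -> HIT, frames=[3,2] (faults so far: 4)
  step 10: ref 1 -> FAULT, evict 3, frames=[1,2] (faults so far: 5)
  step 11: ref 2 -> HIT, frames=[1,2] (faults so far: 5)
  LRU total faults: 5
--- Optimal ---
  step 0: ref 4 -> FAULT, frames=[4,-] (faults so far: 1)
  step 1: ref 2 -> FAULT, frames=[4,2] (faults so far: 2)
  step 2: ref 2 -> HIT, frames=[4,2] (faults so far: 2)
  step 3: ref 5 -> FAULT, evict 4, frames=[5,2] (faults so far: 3)
  step 4: ref 5 -> HIT, frames=[5,2] (faults so far: 3)
  step 5: ref 2 -> HIT, frames=[5,2] (faults so far: 3)
  step 6: ref 3 -> FAULT, evict 5, frames=[3,2] (faults so far: 4)
  step 7: ref 2 -> HIT, frames=[3,2] (faults so far: 4)
  step 8: ref 2 -> HIT, frames=[3,2] (faults so far: 4)
  step 9: ref 2 -> HIT, frames=[3,2] (faults so far: 4)
  step 10: ref 1 -> FAULT, evict 3, frames=[1,2] (faults so far: 5)
  step 11: ref 2 -> HIT, frames=[1,2] (faults so far: 5)
  Optimal total faults: 5

Answer: 6 5 5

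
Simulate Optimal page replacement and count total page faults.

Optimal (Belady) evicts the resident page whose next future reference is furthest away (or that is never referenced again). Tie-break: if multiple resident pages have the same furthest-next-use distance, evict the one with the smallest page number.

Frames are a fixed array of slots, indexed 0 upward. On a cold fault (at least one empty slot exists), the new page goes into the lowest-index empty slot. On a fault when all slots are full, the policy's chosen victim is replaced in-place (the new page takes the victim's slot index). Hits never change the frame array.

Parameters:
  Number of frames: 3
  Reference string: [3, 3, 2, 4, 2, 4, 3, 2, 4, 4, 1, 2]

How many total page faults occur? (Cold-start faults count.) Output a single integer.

Answer: 4

Derivation:
Step 0: ref 3 → FAULT, frames=[3,-,-]
Step 1: ref 3 → HIT, frames=[3,-,-]
Step 2: ref 2 → FAULT, frames=[3,2,-]
Step 3: ref 4 → FAULT, frames=[3,2,4]
Step 4: ref 2 → HIT, frames=[3,2,4]
Step 5: ref 4 → HIT, frames=[3,2,4]
Step 6: ref 3 → HIT, frames=[3,2,4]
Step 7: ref 2 → HIT, frames=[3,2,4]
Step 8: ref 4 → HIT, frames=[3,2,4]
Step 9: ref 4 → HIT, frames=[3,2,4]
Step 10: ref 1 → FAULT (evict 3), frames=[1,2,4]
Step 11: ref 2 → HIT, frames=[1,2,4]
Total faults: 4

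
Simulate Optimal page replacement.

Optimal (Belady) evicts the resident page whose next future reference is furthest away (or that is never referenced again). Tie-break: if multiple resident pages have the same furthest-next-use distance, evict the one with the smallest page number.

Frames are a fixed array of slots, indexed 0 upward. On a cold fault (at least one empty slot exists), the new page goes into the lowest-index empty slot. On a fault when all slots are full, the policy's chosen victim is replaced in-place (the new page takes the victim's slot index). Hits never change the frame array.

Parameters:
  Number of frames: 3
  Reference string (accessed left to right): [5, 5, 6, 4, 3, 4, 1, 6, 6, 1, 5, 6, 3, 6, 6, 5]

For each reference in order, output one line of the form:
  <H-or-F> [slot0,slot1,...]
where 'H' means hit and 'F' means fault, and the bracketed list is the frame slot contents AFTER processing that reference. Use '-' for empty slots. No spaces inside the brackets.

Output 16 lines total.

F [5,-,-]
H [5,-,-]
F [5,6,-]
F [5,6,4]
F [3,6,4]
H [3,6,4]
F [3,6,1]
H [3,6,1]
H [3,6,1]
H [3,6,1]
F [3,6,5]
H [3,6,5]
H [3,6,5]
H [3,6,5]
H [3,6,5]
H [3,6,5]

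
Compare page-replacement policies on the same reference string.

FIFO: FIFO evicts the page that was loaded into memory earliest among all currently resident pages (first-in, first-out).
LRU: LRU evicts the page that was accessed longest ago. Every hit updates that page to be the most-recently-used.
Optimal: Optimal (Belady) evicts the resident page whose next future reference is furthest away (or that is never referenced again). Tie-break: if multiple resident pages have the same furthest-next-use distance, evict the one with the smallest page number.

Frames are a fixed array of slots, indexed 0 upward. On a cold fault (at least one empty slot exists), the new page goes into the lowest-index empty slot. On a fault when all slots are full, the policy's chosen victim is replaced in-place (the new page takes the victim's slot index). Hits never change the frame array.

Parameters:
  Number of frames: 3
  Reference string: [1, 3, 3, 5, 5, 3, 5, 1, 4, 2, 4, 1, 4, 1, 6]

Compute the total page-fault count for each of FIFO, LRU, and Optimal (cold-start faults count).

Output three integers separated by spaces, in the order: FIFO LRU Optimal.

--- FIFO ---
  step 0: ref 1 -> FAULT, frames=[1,-,-] (faults so far: 1)
  step 1: ref 3 -> FAULT, frames=[1,3,-] (faults so far: 2)
  step 2: ref 3 -> HIT, frames=[1,3,-] (faults so far: 2)
  step 3: ref 5 -> FAULT, frames=[1,3,5] (faults so far: 3)
  step 4: ref 5 -> HIT, frames=[1,3,5] (faults so far: 3)
  step 5: ref 3 -> HIT, frames=[1,3,5] (faults so far: 3)
  step 6: ref 5 -> HIT, frames=[1,3,5] (faults so far: 3)
  step 7: ref 1 -> HIT, frames=[1,3,5] (faults so far: 3)
  step 8: ref 4 -> FAULT, evict 1, frames=[4,3,5] (faults so far: 4)
  step 9: ref 2 -> FAULT, evict 3, frames=[4,2,5] (faults so far: 5)
  step 10: ref 4 -> HIT, frames=[4,2,5] (faults so far: 5)
  step 11: ref 1 -> FAULT, evict 5, frames=[4,2,1] (faults so far: 6)
  step 12: ref 4 -> HIT, frames=[4,2,1] (faults so far: 6)
  step 13: ref 1 -> HIT, frames=[4,2,1] (faults so far: 6)
  step 14: ref 6 -> FAULT, evict 4, frames=[6,2,1] (faults so far: 7)
  FIFO total faults: 7
--- LRU ---
  step 0: ref 1 -> FAULT, frames=[1,-,-] (faults so far: 1)
  step 1: ref 3 -> FAULT, frames=[1,3,-] (faults so far: 2)
  step 2: ref 3 -> HIT, frames=[1,3,-] (faults so far: 2)
  step 3: ref 5 -> FAULT, frames=[1,3,5] (faults so far: 3)
  step 4: ref 5 -> HIT, frames=[1,3,5] (faults so far: 3)
  step 5: ref 3 -> HIT, frames=[1,3,5] (faults so far: 3)
  step 6: ref 5 -> HIT, frames=[1,3,5] (faults so far: 3)
  step 7: ref 1 -> HIT, frames=[1,3,5] (faults so far: 3)
  step 8: ref 4 -> FAULT, evict 3, frames=[1,4,5] (faults so far: 4)
  step 9: ref 2 -> FAULT, evict 5, frames=[1,4,2] (faults so far: 5)
  step 10: ref 4 -> HIT, frames=[1,4,2] (faults so far: 5)
  step 11: ref 1 -> HIT, frames=[1,4,2] (faults so far: 5)
  step 12: ref 4 -> HIT, frames=[1,4,2] (faults so far: 5)
  step 13: ref 1 -> HIT, frames=[1,4,2] (faults so far: 5)
  step 14: ref 6 -> FAULT, evict 2, frames=[1,4,6] (faults so far: 6)
  LRU total faults: 6
--- Optimal ---
  step 0: ref 1 -> FAULT, frames=[1,-,-] (faults so far: 1)
  step 1: ref 3 -> FAULT, frames=[1,3,-] (faults so far: 2)
  step 2: ref 3 -> HIT, frames=[1,3,-] (faults so far: 2)
  step 3: ref 5 -> FAULT, frames=[1,3,5] (faults so far: 3)
  step 4: ref 5 -> HIT, frames=[1,3,5] (faults so far: 3)
  step 5: ref 3 -> HIT, frames=[1,3,5] (faults so far: 3)
  step 6: ref 5 -> HIT, frames=[1,3,5] (faults so far: 3)
  step 7: ref 1 -> HIT, frames=[1,3,5] (faults so far: 3)
  step 8: ref 4 -> FAULT, evict 3, frames=[1,4,5] (faults so far: 4)
  step 9: ref 2 -> FAULT, evict 5, frames=[1,4,2] (faults so far: 5)
  step 10: ref 4 -> HIT, frames=[1,4,2] (faults so far: 5)
  step 11: ref 1 -> HIT, frames=[1,4,2] (faults so far: 5)
  step 12: ref 4 -> HIT, frames=[1,4,2] (faults so far: 5)
  step 13: ref 1 -> HIT, frames=[1,4,2] (faults so far: 5)
  step 14: ref 6 -> FAULT, evict 1, frames=[6,4,2] (faults so far: 6)
  Optimal total faults: 6

Answer: 7 6 6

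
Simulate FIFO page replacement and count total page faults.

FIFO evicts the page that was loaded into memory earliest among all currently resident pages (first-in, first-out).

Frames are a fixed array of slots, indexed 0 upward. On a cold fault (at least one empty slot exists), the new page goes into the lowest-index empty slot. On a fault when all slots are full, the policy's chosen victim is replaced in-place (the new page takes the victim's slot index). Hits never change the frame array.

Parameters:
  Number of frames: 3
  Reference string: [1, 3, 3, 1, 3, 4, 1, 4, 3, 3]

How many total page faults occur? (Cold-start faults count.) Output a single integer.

Step 0: ref 1 → FAULT, frames=[1,-,-]
Step 1: ref 3 → FAULT, frames=[1,3,-]
Step 2: ref 3 → HIT, frames=[1,3,-]
Step 3: ref 1 → HIT, frames=[1,3,-]
Step 4: ref 3 → HIT, frames=[1,3,-]
Step 5: ref 4 → FAULT, frames=[1,3,4]
Step 6: ref 1 → HIT, frames=[1,3,4]
Step 7: ref 4 → HIT, frames=[1,3,4]
Step 8: ref 3 → HIT, frames=[1,3,4]
Step 9: ref 3 → HIT, frames=[1,3,4]
Total faults: 3

Answer: 3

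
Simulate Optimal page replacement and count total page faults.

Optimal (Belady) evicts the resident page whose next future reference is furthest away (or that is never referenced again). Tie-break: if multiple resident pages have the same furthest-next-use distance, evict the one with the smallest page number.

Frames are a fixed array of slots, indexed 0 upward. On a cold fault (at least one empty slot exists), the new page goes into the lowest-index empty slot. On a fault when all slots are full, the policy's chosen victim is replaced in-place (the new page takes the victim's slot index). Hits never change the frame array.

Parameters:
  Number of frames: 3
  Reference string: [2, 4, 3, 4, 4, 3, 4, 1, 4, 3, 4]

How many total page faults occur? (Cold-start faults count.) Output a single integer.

Step 0: ref 2 → FAULT, frames=[2,-,-]
Step 1: ref 4 → FAULT, frames=[2,4,-]
Step 2: ref 3 → FAULT, frames=[2,4,3]
Step 3: ref 4 → HIT, frames=[2,4,3]
Step 4: ref 4 → HIT, frames=[2,4,3]
Step 5: ref 3 → HIT, frames=[2,4,3]
Step 6: ref 4 → HIT, frames=[2,4,3]
Step 7: ref 1 → FAULT (evict 2), frames=[1,4,3]
Step 8: ref 4 → HIT, frames=[1,4,3]
Step 9: ref 3 → HIT, frames=[1,4,3]
Step 10: ref 4 → HIT, frames=[1,4,3]
Total faults: 4

Answer: 4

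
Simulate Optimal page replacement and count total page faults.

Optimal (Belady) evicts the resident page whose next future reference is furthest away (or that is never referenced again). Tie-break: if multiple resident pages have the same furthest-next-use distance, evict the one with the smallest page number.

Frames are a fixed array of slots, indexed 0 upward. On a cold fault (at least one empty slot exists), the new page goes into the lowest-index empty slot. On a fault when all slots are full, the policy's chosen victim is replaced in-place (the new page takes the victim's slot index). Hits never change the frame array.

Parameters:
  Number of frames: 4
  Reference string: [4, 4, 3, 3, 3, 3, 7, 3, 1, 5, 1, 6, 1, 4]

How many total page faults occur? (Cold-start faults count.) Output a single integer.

Answer: 6

Derivation:
Step 0: ref 4 → FAULT, frames=[4,-,-,-]
Step 1: ref 4 → HIT, frames=[4,-,-,-]
Step 2: ref 3 → FAULT, frames=[4,3,-,-]
Step 3: ref 3 → HIT, frames=[4,3,-,-]
Step 4: ref 3 → HIT, frames=[4,3,-,-]
Step 5: ref 3 → HIT, frames=[4,3,-,-]
Step 6: ref 7 → FAULT, frames=[4,3,7,-]
Step 7: ref 3 → HIT, frames=[4,3,7,-]
Step 8: ref 1 → FAULT, frames=[4,3,7,1]
Step 9: ref 5 → FAULT (evict 3), frames=[4,5,7,1]
Step 10: ref 1 → HIT, frames=[4,5,7,1]
Step 11: ref 6 → FAULT (evict 5), frames=[4,6,7,1]
Step 12: ref 1 → HIT, frames=[4,6,7,1]
Step 13: ref 4 → HIT, frames=[4,6,7,1]
Total faults: 6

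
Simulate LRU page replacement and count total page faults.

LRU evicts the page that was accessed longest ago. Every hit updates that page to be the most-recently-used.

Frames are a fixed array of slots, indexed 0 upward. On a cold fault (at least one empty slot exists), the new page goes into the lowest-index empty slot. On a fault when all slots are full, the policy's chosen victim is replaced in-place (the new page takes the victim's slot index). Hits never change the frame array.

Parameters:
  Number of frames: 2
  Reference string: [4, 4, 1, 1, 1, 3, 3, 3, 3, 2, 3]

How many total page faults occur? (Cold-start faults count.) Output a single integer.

Answer: 4

Derivation:
Step 0: ref 4 → FAULT, frames=[4,-]
Step 1: ref 4 → HIT, frames=[4,-]
Step 2: ref 1 → FAULT, frames=[4,1]
Step 3: ref 1 → HIT, frames=[4,1]
Step 4: ref 1 → HIT, frames=[4,1]
Step 5: ref 3 → FAULT (evict 4), frames=[3,1]
Step 6: ref 3 → HIT, frames=[3,1]
Step 7: ref 3 → HIT, frames=[3,1]
Step 8: ref 3 → HIT, frames=[3,1]
Step 9: ref 2 → FAULT (evict 1), frames=[3,2]
Step 10: ref 3 → HIT, frames=[3,2]
Total faults: 4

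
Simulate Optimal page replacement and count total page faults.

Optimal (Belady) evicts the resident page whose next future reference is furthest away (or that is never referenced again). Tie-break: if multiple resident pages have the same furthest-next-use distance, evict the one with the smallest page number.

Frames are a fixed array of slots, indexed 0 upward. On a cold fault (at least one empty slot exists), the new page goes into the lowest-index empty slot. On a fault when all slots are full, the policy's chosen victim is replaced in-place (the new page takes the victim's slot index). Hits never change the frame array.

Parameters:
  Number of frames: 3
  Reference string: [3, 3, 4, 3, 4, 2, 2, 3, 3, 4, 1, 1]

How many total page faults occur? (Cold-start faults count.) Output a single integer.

Answer: 4

Derivation:
Step 0: ref 3 → FAULT, frames=[3,-,-]
Step 1: ref 3 → HIT, frames=[3,-,-]
Step 2: ref 4 → FAULT, frames=[3,4,-]
Step 3: ref 3 → HIT, frames=[3,4,-]
Step 4: ref 4 → HIT, frames=[3,4,-]
Step 5: ref 2 → FAULT, frames=[3,4,2]
Step 6: ref 2 → HIT, frames=[3,4,2]
Step 7: ref 3 → HIT, frames=[3,4,2]
Step 8: ref 3 → HIT, frames=[3,4,2]
Step 9: ref 4 → HIT, frames=[3,4,2]
Step 10: ref 1 → FAULT (evict 2), frames=[3,4,1]
Step 11: ref 1 → HIT, frames=[3,4,1]
Total faults: 4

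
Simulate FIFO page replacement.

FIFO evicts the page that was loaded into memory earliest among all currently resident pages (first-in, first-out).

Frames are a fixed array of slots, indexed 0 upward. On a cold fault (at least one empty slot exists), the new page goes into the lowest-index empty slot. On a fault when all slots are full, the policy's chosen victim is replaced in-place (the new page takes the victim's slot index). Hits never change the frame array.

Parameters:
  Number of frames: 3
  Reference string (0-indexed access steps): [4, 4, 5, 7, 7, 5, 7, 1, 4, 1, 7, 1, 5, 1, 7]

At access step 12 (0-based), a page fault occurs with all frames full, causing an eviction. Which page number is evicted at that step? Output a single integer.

Step 0: ref 4 -> FAULT, frames=[4,-,-]
Step 1: ref 4 -> HIT, frames=[4,-,-]
Step 2: ref 5 -> FAULT, frames=[4,5,-]
Step 3: ref 7 -> FAULT, frames=[4,5,7]
Step 4: ref 7 -> HIT, frames=[4,5,7]
Step 5: ref 5 -> HIT, frames=[4,5,7]
Step 6: ref 7 -> HIT, frames=[4,5,7]
Step 7: ref 1 -> FAULT, evict 4, frames=[1,5,7]
Step 8: ref 4 -> FAULT, evict 5, frames=[1,4,7]
Step 9: ref 1 -> HIT, frames=[1,4,7]
Step 10: ref 7 -> HIT, frames=[1,4,7]
Step 11: ref 1 -> HIT, frames=[1,4,7]
Step 12: ref 5 -> FAULT, evict 7, frames=[1,4,5]
At step 12: evicted page 7

Answer: 7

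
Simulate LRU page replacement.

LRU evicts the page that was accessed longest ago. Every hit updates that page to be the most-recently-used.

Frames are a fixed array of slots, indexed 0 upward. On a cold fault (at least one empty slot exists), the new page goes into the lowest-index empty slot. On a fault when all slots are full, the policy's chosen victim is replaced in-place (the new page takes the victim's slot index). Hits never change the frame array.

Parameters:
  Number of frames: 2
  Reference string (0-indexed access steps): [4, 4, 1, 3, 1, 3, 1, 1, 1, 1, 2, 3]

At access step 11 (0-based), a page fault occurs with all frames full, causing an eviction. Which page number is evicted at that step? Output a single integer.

Answer: 1

Derivation:
Step 0: ref 4 -> FAULT, frames=[4,-]
Step 1: ref 4 -> HIT, frames=[4,-]
Step 2: ref 1 -> FAULT, frames=[4,1]
Step 3: ref 3 -> FAULT, evict 4, frames=[3,1]
Step 4: ref 1 -> HIT, frames=[3,1]
Step 5: ref 3 -> HIT, frames=[3,1]
Step 6: ref 1 -> HIT, frames=[3,1]
Step 7: ref 1 -> HIT, frames=[3,1]
Step 8: ref 1 -> HIT, frames=[3,1]
Step 9: ref 1 -> HIT, frames=[3,1]
Step 10: ref 2 -> FAULT, evict 3, frames=[2,1]
Step 11: ref 3 -> FAULT, evict 1, frames=[2,3]
At step 11: evicted page 1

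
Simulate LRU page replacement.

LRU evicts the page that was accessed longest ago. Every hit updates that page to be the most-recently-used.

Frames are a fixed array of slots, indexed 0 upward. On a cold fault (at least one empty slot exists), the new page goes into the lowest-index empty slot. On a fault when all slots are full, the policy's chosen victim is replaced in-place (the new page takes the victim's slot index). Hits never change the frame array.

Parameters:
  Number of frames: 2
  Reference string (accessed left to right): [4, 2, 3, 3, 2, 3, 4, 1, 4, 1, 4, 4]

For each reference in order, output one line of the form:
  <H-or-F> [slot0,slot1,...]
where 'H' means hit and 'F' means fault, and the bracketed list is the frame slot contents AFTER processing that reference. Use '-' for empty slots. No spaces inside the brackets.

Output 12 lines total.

F [4,-]
F [4,2]
F [3,2]
H [3,2]
H [3,2]
H [3,2]
F [3,4]
F [1,4]
H [1,4]
H [1,4]
H [1,4]
H [1,4]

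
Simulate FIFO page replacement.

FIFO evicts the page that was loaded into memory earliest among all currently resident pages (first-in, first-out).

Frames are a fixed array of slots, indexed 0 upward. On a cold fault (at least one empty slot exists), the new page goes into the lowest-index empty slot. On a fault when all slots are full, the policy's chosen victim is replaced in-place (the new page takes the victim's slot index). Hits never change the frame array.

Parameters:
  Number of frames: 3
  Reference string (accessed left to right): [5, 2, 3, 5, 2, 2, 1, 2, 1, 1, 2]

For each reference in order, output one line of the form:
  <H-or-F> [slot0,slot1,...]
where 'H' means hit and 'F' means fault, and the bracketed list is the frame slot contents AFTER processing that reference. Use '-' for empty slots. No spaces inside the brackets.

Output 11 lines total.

F [5,-,-]
F [5,2,-]
F [5,2,3]
H [5,2,3]
H [5,2,3]
H [5,2,3]
F [1,2,3]
H [1,2,3]
H [1,2,3]
H [1,2,3]
H [1,2,3]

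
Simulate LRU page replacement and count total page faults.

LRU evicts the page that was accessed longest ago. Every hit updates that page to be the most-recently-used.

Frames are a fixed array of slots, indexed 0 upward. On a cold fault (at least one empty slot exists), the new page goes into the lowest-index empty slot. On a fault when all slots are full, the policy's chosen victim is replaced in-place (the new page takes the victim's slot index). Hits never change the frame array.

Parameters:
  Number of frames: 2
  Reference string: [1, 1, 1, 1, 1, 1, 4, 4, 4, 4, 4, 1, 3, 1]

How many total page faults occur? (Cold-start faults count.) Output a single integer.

Step 0: ref 1 → FAULT, frames=[1,-]
Step 1: ref 1 → HIT, frames=[1,-]
Step 2: ref 1 → HIT, frames=[1,-]
Step 3: ref 1 → HIT, frames=[1,-]
Step 4: ref 1 → HIT, frames=[1,-]
Step 5: ref 1 → HIT, frames=[1,-]
Step 6: ref 4 → FAULT, frames=[1,4]
Step 7: ref 4 → HIT, frames=[1,4]
Step 8: ref 4 → HIT, frames=[1,4]
Step 9: ref 4 → HIT, frames=[1,4]
Step 10: ref 4 → HIT, frames=[1,4]
Step 11: ref 1 → HIT, frames=[1,4]
Step 12: ref 3 → FAULT (evict 4), frames=[1,3]
Step 13: ref 1 → HIT, frames=[1,3]
Total faults: 3

Answer: 3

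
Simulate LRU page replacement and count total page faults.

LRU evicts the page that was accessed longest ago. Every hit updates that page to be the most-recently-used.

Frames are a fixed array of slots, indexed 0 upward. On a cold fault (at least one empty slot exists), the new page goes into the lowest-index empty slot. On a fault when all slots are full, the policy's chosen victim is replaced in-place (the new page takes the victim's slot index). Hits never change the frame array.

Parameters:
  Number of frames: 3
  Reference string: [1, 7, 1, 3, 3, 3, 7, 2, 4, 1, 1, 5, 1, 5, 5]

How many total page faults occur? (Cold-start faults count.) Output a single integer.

Step 0: ref 1 → FAULT, frames=[1,-,-]
Step 1: ref 7 → FAULT, frames=[1,7,-]
Step 2: ref 1 → HIT, frames=[1,7,-]
Step 3: ref 3 → FAULT, frames=[1,7,3]
Step 4: ref 3 → HIT, frames=[1,7,3]
Step 5: ref 3 → HIT, frames=[1,7,3]
Step 6: ref 7 → HIT, frames=[1,7,3]
Step 7: ref 2 → FAULT (evict 1), frames=[2,7,3]
Step 8: ref 4 → FAULT (evict 3), frames=[2,7,4]
Step 9: ref 1 → FAULT (evict 7), frames=[2,1,4]
Step 10: ref 1 → HIT, frames=[2,1,4]
Step 11: ref 5 → FAULT (evict 2), frames=[5,1,4]
Step 12: ref 1 → HIT, frames=[5,1,4]
Step 13: ref 5 → HIT, frames=[5,1,4]
Step 14: ref 5 → HIT, frames=[5,1,4]
Total faults: 7

Answer: 7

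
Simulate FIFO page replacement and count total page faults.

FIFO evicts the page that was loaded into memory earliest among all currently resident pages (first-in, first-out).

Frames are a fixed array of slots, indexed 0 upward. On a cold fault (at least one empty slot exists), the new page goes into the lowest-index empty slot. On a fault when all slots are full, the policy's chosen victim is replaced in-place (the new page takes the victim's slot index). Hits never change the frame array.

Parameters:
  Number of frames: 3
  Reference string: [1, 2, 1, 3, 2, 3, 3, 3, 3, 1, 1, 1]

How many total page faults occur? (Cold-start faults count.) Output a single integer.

Step 0: ref 1 → FAULT, frames=[1,-,-]
Step 1: ref 2 → FAULT, frames=[1,2,-]
Step 2: ref 1 → HIT, frames=[1,2,-]
Step 3: ref 3 → FAULT, frames=[1,2,3]
Step 4: ref 2 → HIT, frames=[1,2,3]
Step 5: ref 3 → HIT, frames=[1,2,3]
Step 6: ref 3 → HIT, frames=[1,2,3]
Step 7: ref 3 → HIT, frames=[1,2,3]
Step 8: ref 3 → HIT, frames=[1,2,3]
Step 9: ref 1 → HIT, frames=[1,2,3]
Step 10: ref 1 → HIT, frames=[1,2,3]
Step 11: ref 1 → HIT, frames=[1,2,3]
Total faults: 3

Answer: 3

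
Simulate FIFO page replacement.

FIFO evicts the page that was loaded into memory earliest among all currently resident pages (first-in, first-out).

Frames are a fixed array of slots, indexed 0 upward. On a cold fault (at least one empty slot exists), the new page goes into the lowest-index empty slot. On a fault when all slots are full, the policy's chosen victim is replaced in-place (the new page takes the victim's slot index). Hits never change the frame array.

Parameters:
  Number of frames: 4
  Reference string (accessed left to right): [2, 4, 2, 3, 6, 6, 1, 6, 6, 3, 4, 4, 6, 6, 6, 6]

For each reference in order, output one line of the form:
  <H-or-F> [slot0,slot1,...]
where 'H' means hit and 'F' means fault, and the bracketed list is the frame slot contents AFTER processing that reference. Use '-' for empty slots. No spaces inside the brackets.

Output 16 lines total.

F [2,-,-,-]
F [2,4,-,-]
H [2,4,-,-]
F [2,4,3,-]
F [2,4,3,6]
H [2,4,3,6]
F [1,4,3,6]
H [1,4,3,6]
H [1,4,3,6]
H [1,4,3,6]
H [1,4,3,6]
H [1,4,3,6]
H [1,4,3,6]
H [1,4,3,6]
H [1,4,3,6]
H [1,4,3,6]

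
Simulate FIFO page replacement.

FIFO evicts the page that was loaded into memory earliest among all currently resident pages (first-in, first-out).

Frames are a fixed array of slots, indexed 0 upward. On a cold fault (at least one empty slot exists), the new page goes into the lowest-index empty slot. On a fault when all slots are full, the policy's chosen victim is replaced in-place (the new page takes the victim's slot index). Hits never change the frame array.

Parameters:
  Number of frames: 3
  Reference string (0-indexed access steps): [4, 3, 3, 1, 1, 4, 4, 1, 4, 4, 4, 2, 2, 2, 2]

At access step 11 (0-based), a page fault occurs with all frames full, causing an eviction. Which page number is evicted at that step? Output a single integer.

Step 0: ref 4 -> FAULT, frames=[4,-,-]
Step 1: ref 3 -> FAULT, frames=[4,3,-]
Step 2: ref 3 -> HIT, frames=[4,3,-]
Step 3: ref 1 -> FAULT, frames=[4,3,1]
Step 4: ref 1 -> HIT, frames=[4,3,1]
Step 5: ref 4 -> HIT, frames=[4,3,1]
Step 6: ref 4 -> HIT, frames=[4,3,1]
Step 7: ref 1 -> HIT, frames=[4,3,1]
Step 8: ref 4 -> HIT, frames=[4,3,1]
Step 9: ref 4 -> HIT, frames=[4,3,1]
Step 10: ref 4 -> HIT, frames=[4,3,1]
Step 11: ref 2 -> FAULT, evict 4, frames=[2,3,1]
At step 11: evicted page 4

Answer: 4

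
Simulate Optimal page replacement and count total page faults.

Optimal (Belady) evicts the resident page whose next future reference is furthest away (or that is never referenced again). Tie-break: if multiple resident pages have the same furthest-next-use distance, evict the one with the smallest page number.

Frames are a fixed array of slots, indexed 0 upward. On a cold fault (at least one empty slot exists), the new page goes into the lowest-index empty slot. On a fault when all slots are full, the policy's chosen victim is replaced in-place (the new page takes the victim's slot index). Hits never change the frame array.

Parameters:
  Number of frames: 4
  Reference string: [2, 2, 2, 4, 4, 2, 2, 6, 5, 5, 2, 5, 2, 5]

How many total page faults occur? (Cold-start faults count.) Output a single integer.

Answer: 4

Derivation:
Step 0: ref 2 → FAULT, frames=[2,-,-,-]
Step 1: ref 2 → HIT, frames=[2,-,-,-]
Step 2: ref 2 → HIT, frames=[2,-,-,-]
Step 3: ref 4 → FAULT, frames=[2,4,-,-]
Step 4: ref 4 → HIT, frames=[2,4,-,-]
Step 5: ref 2 → HIT, frames=[2,4,-,-]
Step 6: ref 2 → HIT, frames=[2,4,-,-]
Step 7: ref 6 → FAULT, frames=[2,4,6,-]
Step 8: ref 5 → FAULT, frames=[2,4,6,5]
Step 9: ref 5 → HIT, frames=[2,4,6,5]
Step 10: ref 2 → HIT, frames=[2,4,6,5]
Step 11: ref 5 → HIT, frames=[2,4,6,5]
Step 12: ref 2 → HIT, frames=[2,4,6,5]
Step 13: ref 5 → HIT, frames=[2,4,6,5]
Total faults: 4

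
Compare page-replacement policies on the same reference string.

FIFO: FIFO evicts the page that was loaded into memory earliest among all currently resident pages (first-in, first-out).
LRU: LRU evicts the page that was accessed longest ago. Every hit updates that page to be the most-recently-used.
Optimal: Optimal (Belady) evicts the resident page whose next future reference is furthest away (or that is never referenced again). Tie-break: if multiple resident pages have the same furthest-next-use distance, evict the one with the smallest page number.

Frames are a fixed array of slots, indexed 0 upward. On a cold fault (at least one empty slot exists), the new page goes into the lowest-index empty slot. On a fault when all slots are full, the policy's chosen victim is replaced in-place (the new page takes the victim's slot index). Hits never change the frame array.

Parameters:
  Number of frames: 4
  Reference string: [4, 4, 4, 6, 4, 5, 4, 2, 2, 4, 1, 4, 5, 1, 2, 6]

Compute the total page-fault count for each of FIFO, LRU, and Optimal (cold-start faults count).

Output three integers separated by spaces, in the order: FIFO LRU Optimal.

Answer: 7 6 6

Derivation:
--- FIFO ---
  step 0: ref 4 -> FAULT, frames=[4,-,-,-] (faults so far: 1)
  step 1: ref 4 -> HIT, frames=[4,-,-,-] (faults so far: 1)
  step 2: ref 4 -> HIT, frames=[4,-,-,-] (faults so far: 1)
  step 3: ref 6 -> FAULT, frames=[4,6,-,-] (faults so far: 2)
  step 4: ref 4 -> HIT, frames=[4,6,-,-] (faults so far: 2)
  step 5: ref 5 -> FAULT, frames=[4,6,5,-] (faults so far: 3)
  step 6: ref 4 -> HIT, frames=[4,6,5,-] (faults so far: 3)
  step 7: ref 2 -> FAULT, frames=[4,6,5,2] (faults so far: 4)
  step 8: ref 2 -> HIT, frames=[4,6,5,2] (faults so far: 4)
  step 9: ref 4 -> HIT, frames=[4,6,5,2] (faults so far: 4)
  step 10: ref 1 -> FAULT, evict 4, frames=[1,6,5,2] (faults so far: 5)
  step 11: ref 4 -> FAULT, evict 6, frames=[1,4,5,2] (faults so far: 6)
  step 12: ref 5 -> HIT, frames=[1,4,5,2] (faults so far: 6)
  step 13: ref 1 -> HIT, frames=[1,4,5,2] (faults so far: 6)
  step 14: ref 2 -> HIT, frames=[1,4,5,2] (faults so far: 6)
  step 15: ref 6 -> FAULT, evict 5, frames=[1,4,6,2] (faults so far: 7)
  FIFO total faults: 7
--- LRU ---
  step 0: ref 4 -> FAULT, frames=[4,-,-,-] (faults so far: 1)
  step 1: ref 4 -> HIT, frames=[4,-,-,-] (faults so far: 1)
  step 2: ref 4 -> HIT, frames=[4,-,-,-] (faults so far: 1)
  step 3: ref 6 -> FAULT, frames=[4,6,-,-] (faults so far: 2)
  step 4: ref 4 -> HIT, frames=[4,6,-,-] (faults so far: 2)
  step 5: ref 5 -> FAULT, frames=[4,6,5,-] (faults so far: 3)
  step 6: ref 4 -> HIT, frames=[4,6,5,-] (faults so far: 3)
  step 7: ref 2 -> FAULT, frames=[4,6,5,2] (faults so far: 4)
  step 8: ref 2 -> HIT, frames=[4,6,5,2] (faults so far: 4)
  step 9: ref 4 -> HIT, frames=[4,6,5,2] (faults so far: 4)
  step 10: ref 1 -> FAULT, evict 6, frames=[4,1,5,2] (faults so far: 5)
  step 11: ref 4 -> HIT, frames=[4,1,5,2] (faults so far: 5)
  step 12: ref 5 -> HIT, frames=[4,1,5,2] (faults so far: 5)
  step 13: ref 1 -> HIT, frames=[4,1,5,2] (faults so far: 5)
  step 14: ref 2 -> HIT, frames=[4,1,5,2] (faults so far: 5)
  step 15: ref 6 -> FAULT, evict 4, frames=[6,1,5,2] (faults so far: 6)
  LRU total faults: 6
--- Optimal ---
  step 0: ref 4 -> FAULT, frames=[4,-,-,-] (faults so far: 1)
  step 1: ref 4 -> HIT, frames=[4,-,-,-] (faults so far: 1)
  step 2: ref 4 -> HIT, frames=[4,-,-,-] (faults so far: 1)
  step 3: ref 6 -> FAULT, frames=[4,6,-,-] (faults so far: 2)
  step 4: ref 4 -> HIT, frames=[4,6,-,-] (faults so far: 2)
  step 5: ref 5 -> FAULT, frames=[4,6,5,-] (faults so far: 3)
  step 6: ref 4 -> HIT, frames=[4,6,5,-] (faults so far: 3)
  step 7: ref 2 -> FAULT, frames=[4,6,5,2] (faults so far: 4)
  step 8: ref 2 -> HIT, frames=[4,6,5,2] (faults so far: 4)
  step 9: ref 4 -> HIT, frames=[4,6,5,2] (faults so far: 4)
  step 10: ref 1 -> FAULT, evict 6, frames=[4,1,5,2] (faults so far: 5)
  step 11: ref 4 -> HIT, frames=[4,1,5,2] (faults so far: 5)
  step 12: ref 5 -> HIT, frames=[4,1,5,2] (faults so far: 5)
  step 13: ref 1 -> HIT, frames=[4,1,5,2] (faults so far: 5)
  step 14: ref 2 -> HIT, frames=[4,1,5,2] (faults so far: 5)
  step 15: ref 6 -> FAULT, evict 1, frames=[4,6,5,2] (faults so far: 6)
  Optimal total faults: 6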